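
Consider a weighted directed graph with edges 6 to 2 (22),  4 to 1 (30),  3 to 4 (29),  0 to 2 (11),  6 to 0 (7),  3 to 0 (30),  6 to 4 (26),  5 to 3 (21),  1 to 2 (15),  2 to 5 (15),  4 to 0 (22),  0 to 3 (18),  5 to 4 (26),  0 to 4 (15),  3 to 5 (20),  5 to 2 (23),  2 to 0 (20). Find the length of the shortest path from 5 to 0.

Checking several routes:
5 -> 3 -> 0: 21 + 30 = 51
5 -> 4 -> 1 -> 2 -> 0: 26 + 30 + 15 + 20 = 91
5 -> 4 -> 0: 26 + 22 = 48
5 -> 2 -> 0: 23 + 20 = 43
5 -> 3 -> 4 -> 0: 21 + 29 + 22 = 72
Best route has total 43.

43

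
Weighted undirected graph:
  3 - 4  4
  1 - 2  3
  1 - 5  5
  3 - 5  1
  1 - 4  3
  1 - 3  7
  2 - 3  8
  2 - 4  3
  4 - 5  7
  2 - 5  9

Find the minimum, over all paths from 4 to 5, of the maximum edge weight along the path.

4

A few of the 4→5 routes:
4 → 2 → 1 → 5: max(3, 3, 5) = 5
4 → 3 → 1 → 5: max(4, 7, 5) = 7
4 → 3 → 5: max(4, 1) = 4
4 → 1 → 5: max(3, 5) = 5
The minimum achievable maximum is 4.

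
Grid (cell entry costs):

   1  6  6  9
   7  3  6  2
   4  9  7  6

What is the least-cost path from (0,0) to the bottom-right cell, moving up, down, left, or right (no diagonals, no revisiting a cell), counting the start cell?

24

One optimal route is (0,0) (0,1) (1,1) (1,2) (1,3) (2,3).
Its cost is 1 + 6 + 3 + 6 + 2 + 6 = 24.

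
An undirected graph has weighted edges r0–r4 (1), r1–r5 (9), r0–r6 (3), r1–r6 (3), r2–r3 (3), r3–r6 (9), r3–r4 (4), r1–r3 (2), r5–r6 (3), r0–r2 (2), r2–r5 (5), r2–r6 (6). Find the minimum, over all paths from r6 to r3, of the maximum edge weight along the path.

3

Checking several routes:
r6→r2→r0→r4→r3: max(6, 2, 1, 4) = 6
r6→r5→r2→r0→r4→r3: max(3, 5, 2, 1, 4) = 5
r6→r5→r2→r3: max(3, 5, 3) = 5
r6→r0→r2→r3: max(3, 2, 3) = 3
r6→r0→r4→r3: max(3, 1, 4) = 4
r6→r1→r3: max(3, 2) = 3
The minimum achievable maximum is 3.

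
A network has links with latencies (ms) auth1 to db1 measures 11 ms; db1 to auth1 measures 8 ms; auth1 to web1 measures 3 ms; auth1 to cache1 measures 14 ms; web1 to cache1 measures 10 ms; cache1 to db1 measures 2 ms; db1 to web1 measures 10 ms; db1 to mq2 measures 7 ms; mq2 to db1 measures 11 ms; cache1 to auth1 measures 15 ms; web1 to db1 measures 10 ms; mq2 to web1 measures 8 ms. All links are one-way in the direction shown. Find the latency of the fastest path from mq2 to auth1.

19

Some routes from mq2 to auth1:
mq2→web1→cache1→db1→auth1: 8 + 10 + 2 + 8 = 28
mq2→web1→db1→auth1: 8 + 10 + 8 = 26
mq2→db1→auth1: 11 + 8 = 19
mq2→web1→cache1→auth1: 8 + 10 + 15 = 33
The minimum is 19 ms.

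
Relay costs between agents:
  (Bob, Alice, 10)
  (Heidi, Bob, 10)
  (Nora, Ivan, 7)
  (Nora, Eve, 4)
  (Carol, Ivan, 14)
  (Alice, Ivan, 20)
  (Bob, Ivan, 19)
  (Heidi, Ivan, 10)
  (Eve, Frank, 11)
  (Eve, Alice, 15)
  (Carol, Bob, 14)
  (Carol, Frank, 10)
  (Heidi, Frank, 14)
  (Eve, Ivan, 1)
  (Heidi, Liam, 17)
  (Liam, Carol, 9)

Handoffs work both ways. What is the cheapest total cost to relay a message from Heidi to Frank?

Some routes from Heidi to Frank:
Heidi→Liam→Carol→Frank: 17 + 9 + 10 = 36
Heidi→Frank: 14
Heidi→Ivan→Nora→Eve→Frank: 10 + 7 + 4 + 11 = 32
Heidi→Bob→Carol→Frank: 10 + 14 + 10 = 34
Heidi→Ivan→Eve→Frank: 10 + 1 + 11 = 22
Heidi→Ivan→Carol→Frank: 10 + 14 + 10 = 34
The minimum is 14.

14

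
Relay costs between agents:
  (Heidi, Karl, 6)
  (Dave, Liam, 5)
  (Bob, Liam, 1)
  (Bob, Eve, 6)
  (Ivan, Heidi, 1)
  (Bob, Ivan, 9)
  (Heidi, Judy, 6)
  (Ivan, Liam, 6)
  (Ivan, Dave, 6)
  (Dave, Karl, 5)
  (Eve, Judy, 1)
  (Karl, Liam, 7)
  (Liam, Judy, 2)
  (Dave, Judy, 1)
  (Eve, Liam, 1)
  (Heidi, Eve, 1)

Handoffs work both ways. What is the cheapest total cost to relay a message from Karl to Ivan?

7

Some routes from Karl to Ivan:
Karl-Heidi-Ivan: 6 + 1 = 7
Karl-Dave-Judy-Eve-Heidi-Ivan: 5 + 1 + 1 + 1 + 1 = 9
Karl-Dave-Ivan: 5 + 6 = 11
Karl-Liam-Judy-Eve-Heidi-Ivan: 7 + 2 + 1 + 1 + 1 = 12
Karl-Dave-Judy-Liam-Eve-Heidi-Ivan: 5 + 1 + 2 + 1 + 1 + 1 = 11
Karl-Liam-Eve-Heidi-Ivan: 7 + 1 + 1 + 1 = 10
Best route has total 7.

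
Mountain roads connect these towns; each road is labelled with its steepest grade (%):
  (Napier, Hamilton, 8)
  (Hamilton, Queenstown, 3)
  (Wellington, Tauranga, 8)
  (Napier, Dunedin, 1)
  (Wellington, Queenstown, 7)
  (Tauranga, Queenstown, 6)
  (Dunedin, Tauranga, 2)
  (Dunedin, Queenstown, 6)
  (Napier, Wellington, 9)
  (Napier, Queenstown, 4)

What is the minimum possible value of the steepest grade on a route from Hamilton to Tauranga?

4

Comparing a few candidate routes:
Hamilton-Queenstown-Dunedin-Tauranga: max(3, 6, 2) = 6
Hamilton-Napier-Dunedin-Tauranga: max(8, 1, 2) = 8
Hamilton-Napier-Dunedin-Queenstown-Wellington-Tauranga: max(8, 1, 6, 7, 8) = 8
Hamilton-Queenstown-Napier-Dunedin-Tauranga: max(3, 4, 1, 2) = 4
Hamilton-Queenstown-Tauranga: max(3, 6) = 6
Smallest bottleneck: 4%.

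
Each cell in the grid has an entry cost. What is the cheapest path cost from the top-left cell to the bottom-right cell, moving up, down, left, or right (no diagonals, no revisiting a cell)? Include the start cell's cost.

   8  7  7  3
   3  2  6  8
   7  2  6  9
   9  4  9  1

29

Cheapest: (0,0)→(1,0)→(1,1)→(2,1)→(3,1)→(3,2)→(3,3)
  8 + 3 + 2 + 2 + 4 + 9 + 1 = 29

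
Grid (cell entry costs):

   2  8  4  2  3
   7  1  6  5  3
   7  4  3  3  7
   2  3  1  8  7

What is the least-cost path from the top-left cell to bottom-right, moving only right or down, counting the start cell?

33

Best path: [0,0] -> [1,0] -> [1,1] -> [2,1] -> [2,2] -> [3,2] -> [3,3] -> [3,4]
Cost: 2 + 7 + 1 + 4 + 3 + 1 + 8 + 7 = 33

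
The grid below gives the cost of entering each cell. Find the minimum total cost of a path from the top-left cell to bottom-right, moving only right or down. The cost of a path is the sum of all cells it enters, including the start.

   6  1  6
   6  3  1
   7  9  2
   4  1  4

17

Path [0,0] [0,1] [1,1] [1,2] [2,2] [3,2]: 6 + 1 + 3 + 1 + 2 + 4 = 17.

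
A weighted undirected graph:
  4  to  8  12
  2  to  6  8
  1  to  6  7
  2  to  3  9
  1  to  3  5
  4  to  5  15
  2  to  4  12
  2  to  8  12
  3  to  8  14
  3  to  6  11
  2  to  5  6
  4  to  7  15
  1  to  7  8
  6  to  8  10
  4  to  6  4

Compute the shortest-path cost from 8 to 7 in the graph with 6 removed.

27

A few of the 8→7 routes:
8-3-1-7: 14 + 5 + 8 = 27
8-2-3-1-7: 12 + 9 + 5 + 8 = 34
8-4-7: 12 + 15 = 27
8-2-4-7: 12 + 12 + 15 = 39
Shortest: 27.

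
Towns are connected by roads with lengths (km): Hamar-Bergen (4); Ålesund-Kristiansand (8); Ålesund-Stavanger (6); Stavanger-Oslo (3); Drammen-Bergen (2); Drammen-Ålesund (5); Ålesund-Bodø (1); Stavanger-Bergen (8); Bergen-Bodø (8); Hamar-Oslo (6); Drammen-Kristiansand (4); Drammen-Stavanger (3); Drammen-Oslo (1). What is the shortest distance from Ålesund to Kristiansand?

A few of the Ålesund→Kristiansand routes:
Ålesund -> Kristiansand: 8
Ålesund -> Stavanger -> Drammen -> Kristiansand: 6 + 3 + 4 = 13
Ålesund -> Bodø -> Bergen -> Drammen -> Kristiansand: 1 + 8 + 2 + 4 = 15
Ålesund -> Stavanger -> Bergen -> Drammen -> Kristiansand: 6 + 8 + 2 + 4 = 20
Ålesund -> Drammen -> Kristiansand: 5 + 4 = 9
Ålesund -> Stavanger -> Oslo -> Drammen -> Kristiansand: 6 + 3 + 1 + 4 = 14
Shortest: 8 km.

8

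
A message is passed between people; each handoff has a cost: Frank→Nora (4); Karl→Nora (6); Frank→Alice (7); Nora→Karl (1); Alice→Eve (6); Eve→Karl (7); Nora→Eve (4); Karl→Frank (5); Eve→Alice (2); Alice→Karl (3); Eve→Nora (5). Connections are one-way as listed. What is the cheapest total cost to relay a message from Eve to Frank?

10

Routes from Eve to Frank:
Eve -> Nora -> Karl -> Frank: 5 + 1 + 5 = 11
Eve -> Alice -> Karl -> Frank: 2 + 3 + 5 = 10
Eve -> Karl -> Frank: 7 + 5 = 12
Best route has total 10.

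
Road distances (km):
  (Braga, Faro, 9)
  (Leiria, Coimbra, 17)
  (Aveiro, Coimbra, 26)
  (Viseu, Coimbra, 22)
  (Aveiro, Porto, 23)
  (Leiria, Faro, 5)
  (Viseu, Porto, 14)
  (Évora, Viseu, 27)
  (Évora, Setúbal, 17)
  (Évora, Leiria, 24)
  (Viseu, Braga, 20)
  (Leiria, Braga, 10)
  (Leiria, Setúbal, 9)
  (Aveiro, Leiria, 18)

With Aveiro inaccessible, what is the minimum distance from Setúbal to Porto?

53

Comparing a few candidate routes:
Setúbal → Évora → Viseu → Porto: 17 + 27 + 14 = 58
Setúbal → Leiria → Braga → Viseu → Porto: 9 + 10 + 20 + 14 = 53
Setúbal → Leiria → Coimbra → Viseu → Porto: 9 + 17 + 22 + 14 = 62
Setúbal → Leiria → Faro → Braga → Viseu → Porto: 9 + 5 + 9 + 20 + 14 = 57
Setúbal → Leiria → Évora → Viseu → Porto: 9 + 24 + 27 + 14 = 74
Shortest: 53 km.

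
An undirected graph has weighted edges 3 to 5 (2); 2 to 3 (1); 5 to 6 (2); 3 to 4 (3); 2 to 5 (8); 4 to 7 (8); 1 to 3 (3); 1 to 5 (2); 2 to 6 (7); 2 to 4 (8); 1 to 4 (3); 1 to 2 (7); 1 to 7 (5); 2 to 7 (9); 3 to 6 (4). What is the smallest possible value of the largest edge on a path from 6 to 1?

2

A few of the 6→1 routes:
6 -> 5 -> 3 -> 4 -> 1: max(2, 2, 3, 3) = 3
6 -> 5 -> 1: max(2, 2) = 2
6 -> 5 -> 3 -> 1: max(2, 2, 3) = 3
Best route has worst link 2.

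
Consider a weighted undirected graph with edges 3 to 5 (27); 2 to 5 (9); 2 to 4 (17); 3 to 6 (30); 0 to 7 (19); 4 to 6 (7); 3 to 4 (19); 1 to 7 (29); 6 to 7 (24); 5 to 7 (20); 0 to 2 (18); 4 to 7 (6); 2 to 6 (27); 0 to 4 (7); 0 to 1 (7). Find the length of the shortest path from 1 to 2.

Checking several routes:
1→0→4→2: 7 + 7 + 17 = 31
1→0→2: 7 + 18 = 25
1→0→4→6→2: 7 + 7 + 7 + 27 = 48
Shortest: 25.

25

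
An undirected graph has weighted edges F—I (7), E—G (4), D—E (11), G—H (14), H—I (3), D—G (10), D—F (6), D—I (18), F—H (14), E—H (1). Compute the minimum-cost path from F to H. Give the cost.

10

A few of the F→H routes:
F-D-E-H: 6 + 11 + 1 = 18
F-I-H: 7 + 3 = 10
F-D-G-E-H: 6 + 10 + 4 + 1 = 21
F-H: 14
The minimum is 10.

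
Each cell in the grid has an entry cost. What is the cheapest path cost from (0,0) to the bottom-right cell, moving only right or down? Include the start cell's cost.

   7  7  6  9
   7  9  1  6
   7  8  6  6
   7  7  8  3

Cheapest: [0,0]→[0,1]→[0,2]→[1,2]→[1,3]→[2,3]→[3,3]
  7 + 7 + 6 + 1 + 6 + 6 + 3 = 36

36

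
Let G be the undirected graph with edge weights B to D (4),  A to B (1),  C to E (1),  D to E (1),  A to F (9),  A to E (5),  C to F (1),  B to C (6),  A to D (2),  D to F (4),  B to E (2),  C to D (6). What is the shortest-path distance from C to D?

Some routes from C to D:
C-F-D: 1 + 4 = 5
C-E-D: 1 + 1 = 2
C-E-B-A-D: 1 + 2 + 1 + 2 = 6
C-E-B-D: 1 + 2 + 4 = 7
C-E-A-D: 1 + 5 + 2 = 8
C-D: 6
The minimum is 2.

2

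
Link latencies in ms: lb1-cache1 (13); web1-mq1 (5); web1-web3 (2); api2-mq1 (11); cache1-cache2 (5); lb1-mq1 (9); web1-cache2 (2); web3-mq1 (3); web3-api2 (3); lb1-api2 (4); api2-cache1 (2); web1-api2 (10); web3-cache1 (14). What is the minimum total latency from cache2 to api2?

7

Some routes from cache2 to api2:
cache2→cache1→api2: 5 + 2 = 7
cache2→web1→web3→api2: 2 + 2 + 3 = 7
cache2→web1→api2: 2 + 10 = 12
Shortest: 7 ms.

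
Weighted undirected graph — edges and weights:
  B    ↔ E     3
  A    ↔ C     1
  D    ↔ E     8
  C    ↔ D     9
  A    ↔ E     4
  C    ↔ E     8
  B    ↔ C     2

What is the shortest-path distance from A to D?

Checking several routes:
A -> C -> E -> D: 1 + 8 + 8 = 17
A -> E -> D: 4 + 8 = 12
A -> C -> D: 1 + 9 = 10
A -> C -> B -> E -> D: 1 + 2 + 3 + 8 = 14
Best route has total 10.

10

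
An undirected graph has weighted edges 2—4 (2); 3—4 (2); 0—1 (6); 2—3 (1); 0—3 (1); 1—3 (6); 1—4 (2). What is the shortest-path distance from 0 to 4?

3

Comparing a few candidate routes:
0→3→2→4: 1 + 1 + 2 = 4
0→3→1→4: 1 + 6 + 2 = 9
0→1→4: 6 + 2 = 8
0→3→4: 1 + 2 = 3
The minimum is 3.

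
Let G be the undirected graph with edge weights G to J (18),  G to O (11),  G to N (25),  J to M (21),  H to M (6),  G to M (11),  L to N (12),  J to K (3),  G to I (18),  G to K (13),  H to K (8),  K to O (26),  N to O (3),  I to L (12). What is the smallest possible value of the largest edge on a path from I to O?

12

Checking several routes:
I→L→N→G→M→H→K→O: max(12, 12, 25, 11, 6, 8, 26) = 26
I→L→N→G→O: max(12, 12, 25, 11) = 25
I→G→N→O: max(18, 25, 3) = 25
I→G→O: max(18, 11) = 18
I→L→N→G→M→J→K→O: max(12, 12, 25, 11, 21, 3, 26) = 26
I→L→N→O: max(12, 12, 3) = 12
The minimum achievable maximum is 12.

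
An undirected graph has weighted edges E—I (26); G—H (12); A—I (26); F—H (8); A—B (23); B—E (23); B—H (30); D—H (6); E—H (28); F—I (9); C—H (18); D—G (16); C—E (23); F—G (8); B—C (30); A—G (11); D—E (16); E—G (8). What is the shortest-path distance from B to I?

Checking several routes:
B -> E -> I: 23 + 26 = 49
B -> A -> I: 23 + 26 = 49
B -> E -> G -> F -> I: 23 + 8 + 8 + 9 = 48
B -> H -> F -> I: 30 + 8 + 9 = 47
The minimum is 47.

47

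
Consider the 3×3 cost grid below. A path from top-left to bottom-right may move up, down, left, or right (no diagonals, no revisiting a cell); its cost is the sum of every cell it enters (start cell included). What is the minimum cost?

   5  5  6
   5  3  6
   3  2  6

21

Cheapest: (0,0) -> (0,1) -> (1,1) -> (2,1) -> (2,2)
  5 + 5 + 3 + 2 + 6 = 21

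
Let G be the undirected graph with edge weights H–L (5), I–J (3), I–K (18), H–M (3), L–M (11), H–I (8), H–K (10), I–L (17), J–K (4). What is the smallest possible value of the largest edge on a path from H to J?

8

A few of the H→J routes:
H-I-J: max(8, 3) = 8
H-K-J: max(10, 4) = 10
H-L-I-J: max(5, 17, 3) = 17
H-M-L-I-J: max(3, 11, 17, 3) = 17
Smallest bottleneck: 8.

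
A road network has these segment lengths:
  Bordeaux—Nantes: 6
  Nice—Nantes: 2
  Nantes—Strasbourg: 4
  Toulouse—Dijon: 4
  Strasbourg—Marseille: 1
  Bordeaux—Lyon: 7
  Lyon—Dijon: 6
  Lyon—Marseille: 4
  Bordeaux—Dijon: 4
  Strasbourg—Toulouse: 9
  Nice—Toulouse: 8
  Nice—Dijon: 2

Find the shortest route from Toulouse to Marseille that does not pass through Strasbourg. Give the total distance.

14

Checking several routes:
Toulouse - Nice - Nantes - Bordeaux - Lyon - Marseille: 8 + 2 + 6 + 7 + 4 = 27
Toulouse - Nice - Dijon - Lyon - Marseille: 8 + 2 + 6 + 4 = 20
Toulouse - Dijon - Lyon - Marseille: 4 + 6 + 4 = 14
Toulouse - Dijon - Nice - Nantes - Bordeaux - Lyon - Marseille: 4 + 2 + 2 + 6 + 7 + 4 = 25
Toulouse - Nice - Dijon - Bordeaux - Lyon - Marseille: 8 + 2 + 4 + 7 + 4 = 25
Toulouse - Dijon - Bordeaux - Lyon - Marseille: 4 + 4 + 7 + 4 = 19
The minimum is 14.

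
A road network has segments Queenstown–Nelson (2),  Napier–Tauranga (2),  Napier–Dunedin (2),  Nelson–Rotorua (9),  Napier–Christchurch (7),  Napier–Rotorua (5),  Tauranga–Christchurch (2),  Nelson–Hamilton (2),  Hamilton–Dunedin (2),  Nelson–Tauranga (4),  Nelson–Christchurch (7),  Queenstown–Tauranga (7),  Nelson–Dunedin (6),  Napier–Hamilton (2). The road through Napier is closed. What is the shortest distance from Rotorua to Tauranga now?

Paths from Rotorua to Tauranga avoiding Napier:
Rotorua → Nelson → Christchurch → Tauranga: 9 + 7 + 2 = 18
Rotorua → Nelson → Tauranga: 9 + 4 = 13
Rotorua → Nelson → Queenstown → Tauranga: 9 + 2 + 7 = 18
Best route has total 13 km.

13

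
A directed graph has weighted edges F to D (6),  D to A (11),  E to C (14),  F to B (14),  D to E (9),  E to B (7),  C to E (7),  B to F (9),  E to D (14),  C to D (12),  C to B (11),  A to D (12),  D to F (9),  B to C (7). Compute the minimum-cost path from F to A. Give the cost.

17

Paths from F to A:
F -> B -> C -> E -> D -> A: 14 + 7 + 7 + 14 + 11 = 53
F -> B -> C -> D -> A: 14 + 7 + 12 + 11 = 44
F -> D -> A: 6 + 11 = 17
The minimum is 17.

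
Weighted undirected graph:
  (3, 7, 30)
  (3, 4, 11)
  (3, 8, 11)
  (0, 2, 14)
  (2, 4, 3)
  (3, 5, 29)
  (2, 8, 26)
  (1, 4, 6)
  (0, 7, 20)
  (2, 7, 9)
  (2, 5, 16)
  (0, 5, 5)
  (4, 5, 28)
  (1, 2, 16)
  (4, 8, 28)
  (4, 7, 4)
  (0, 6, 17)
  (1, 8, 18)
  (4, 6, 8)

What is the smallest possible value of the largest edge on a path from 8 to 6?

A few of the 8→6 routes:
8 → 3 → 4 → 6: max(11, 11, 8) = 11
8 → 3 → 4 → 7 → 2 → 5 → 0 → 6: max(11, 11, 4, 9, 16, 5, 17) = 17
8 → 3 → 4 → 7 → 2 → 0 → 6: max(11, 11, 4, 9, 14, 17) = 17
8 → 3 → 4 → 1 → 2 → 0 → 6: max(11, 11, 6, 16, 14, 17) = 17
Smallest bottleneck: 11.

11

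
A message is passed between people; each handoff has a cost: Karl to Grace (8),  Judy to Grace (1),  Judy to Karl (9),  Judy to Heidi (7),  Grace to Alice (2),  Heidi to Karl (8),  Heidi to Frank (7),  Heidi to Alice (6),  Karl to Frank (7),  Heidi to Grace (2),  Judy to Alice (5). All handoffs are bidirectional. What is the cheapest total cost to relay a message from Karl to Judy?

Checking several routes:
Karl - Grace - Alice - Judy: 8 + 2 + 5 = 15
Karl - Heidi - Grace - Judy: 8 + 2 + 1 = 11
Karl - Heidi - Grace - Alice - Judy: 8 + 2 + 2 + 5 = 17
Karl - Grace - Judy: 8 + 1 = 9
Karl - Judy: 9
Karl - Heidi - Judy: 8 + 7 = 15
Best route has total 9.

9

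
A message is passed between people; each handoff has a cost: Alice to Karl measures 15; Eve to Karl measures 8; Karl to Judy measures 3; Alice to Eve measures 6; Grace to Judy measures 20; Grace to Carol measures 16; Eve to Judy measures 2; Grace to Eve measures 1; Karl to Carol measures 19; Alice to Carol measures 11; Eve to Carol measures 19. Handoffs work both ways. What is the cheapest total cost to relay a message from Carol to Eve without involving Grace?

17

A few of the Carol→Eve routes:
Carol - Karl - Judy - Eve: 19 + 3 + 2 = 24
Carol - Eve: 19
Carol - Alice - Eve: 11 + 6 = 17
Best route has total 17.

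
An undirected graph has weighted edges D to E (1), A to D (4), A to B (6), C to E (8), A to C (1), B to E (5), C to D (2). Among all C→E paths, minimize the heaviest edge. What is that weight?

2

Comparing a few candidate routes:
C - D - A - B - E: max(2, 4, 6, 5) = 6
C - A - B - E: max(1, 6, 5) = 6
C - A - D - E: max(1, 4, 1) = 4
C - D - E: max(2, 1) = 2
The minimum achievable maximum is 2.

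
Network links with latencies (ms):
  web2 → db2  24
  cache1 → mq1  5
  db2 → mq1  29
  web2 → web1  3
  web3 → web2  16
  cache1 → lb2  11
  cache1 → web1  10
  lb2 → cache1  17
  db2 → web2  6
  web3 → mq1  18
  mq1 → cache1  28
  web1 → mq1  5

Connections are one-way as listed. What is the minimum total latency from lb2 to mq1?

Routes from lb2 to mq1:
lb2 - cache1 - mq1: 17 + 5 = 22
lb2 - cache1 - web1 - mq1: 17 + 10 + 5 = 32
Best route has total 22 ms.

22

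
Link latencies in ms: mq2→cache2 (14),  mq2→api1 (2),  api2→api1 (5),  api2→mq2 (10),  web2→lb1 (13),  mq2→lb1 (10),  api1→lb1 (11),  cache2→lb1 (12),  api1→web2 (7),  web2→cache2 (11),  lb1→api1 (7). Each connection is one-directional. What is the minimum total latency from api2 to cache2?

Paths from api2 to cache2:
api2→mq2→lb1→api1→web2→cache2: 10 + 10 + 7 + 7 + 11 = 45
api2→mq2→api1→web2→cache2: 10 + 2 + 7 + 11 = 30
api2→mq2→cache2: 10 + 14 = 24
api2→api1→web2→cache2: 5 + 7 + 11 = 23
Best route has total 23 ms.

23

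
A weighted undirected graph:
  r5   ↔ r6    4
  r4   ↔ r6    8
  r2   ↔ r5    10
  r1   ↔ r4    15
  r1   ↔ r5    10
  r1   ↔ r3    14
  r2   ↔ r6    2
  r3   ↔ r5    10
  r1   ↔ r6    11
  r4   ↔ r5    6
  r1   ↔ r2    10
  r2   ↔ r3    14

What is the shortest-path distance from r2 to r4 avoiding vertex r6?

16

A few of the r2→r4 routes:
r2 -> r3 -> r5 -> r4: 14 + 10 + 6 = 30
r2 -> r1 -> r4: 10 + 15 = 25
r2 -> r1 -> r5 -> r4: 10 + 10 + 6 = 26
r2 -> r5 -> r4: 10 + 6 = 16
Shortest: 16.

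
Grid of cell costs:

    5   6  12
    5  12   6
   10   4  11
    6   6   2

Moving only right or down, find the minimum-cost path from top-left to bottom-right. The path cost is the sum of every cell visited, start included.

32

Best path: (0,0) -> (1,0) -> (2,0) -> (2,1) -> (3,1) -> (3,2)
Cost: 5 + 5 + 10 + 4 + 6 + 2 = 32
For comparison, the top-then-right route costs 42.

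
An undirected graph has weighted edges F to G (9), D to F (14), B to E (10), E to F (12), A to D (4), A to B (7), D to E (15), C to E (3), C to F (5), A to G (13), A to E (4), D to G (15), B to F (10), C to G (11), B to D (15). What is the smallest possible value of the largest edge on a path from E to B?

Checking several routes:
E→B: max(10) = 10
E→A→B: max(4, 7) = 7
E→C→F→B: max(3, 5, 10) = 10
Smallest bottleneck: 7.

7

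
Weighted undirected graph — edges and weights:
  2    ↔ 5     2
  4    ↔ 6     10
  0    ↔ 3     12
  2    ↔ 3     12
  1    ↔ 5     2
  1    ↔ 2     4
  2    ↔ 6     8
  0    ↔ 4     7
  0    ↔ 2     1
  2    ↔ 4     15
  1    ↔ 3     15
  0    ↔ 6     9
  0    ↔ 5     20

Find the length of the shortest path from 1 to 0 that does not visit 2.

22

Routes from 1 to 0 avoiding 2:
1→3→0: 15 + 12 = 27
1→5→0: 2 + 20 = 22
Shortest: 22.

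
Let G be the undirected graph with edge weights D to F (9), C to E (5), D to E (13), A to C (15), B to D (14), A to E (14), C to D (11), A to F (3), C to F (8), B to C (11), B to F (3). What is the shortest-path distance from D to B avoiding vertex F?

A few of the D→B routes:
D -> C -> B: 11 + 11 = 22
D -> B: 14
D -> E -> C -> B: 13 + 5 + 11 = 29
The minimum is 14.

14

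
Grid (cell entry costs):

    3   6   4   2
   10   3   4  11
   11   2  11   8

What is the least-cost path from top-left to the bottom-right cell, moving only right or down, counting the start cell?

33

Path r0c0 r0c1 r1c1 r2c1 r2c2 r2c3: 3 + 6 + 3 + 2 + 11 + 8 = 33.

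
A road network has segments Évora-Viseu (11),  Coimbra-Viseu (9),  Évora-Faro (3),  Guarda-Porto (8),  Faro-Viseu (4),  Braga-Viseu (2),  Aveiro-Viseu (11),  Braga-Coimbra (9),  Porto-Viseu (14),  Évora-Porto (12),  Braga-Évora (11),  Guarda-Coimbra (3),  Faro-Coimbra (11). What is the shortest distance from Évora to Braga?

9

Some routes from Évora to Braga:
Évora → Braga: 11
Évora → Faro → Viseu → Braga: 3 + 4 + 2 = 9
Évora → Viseu → Braga: 11 + 2 = 13
The minimum is 9 km.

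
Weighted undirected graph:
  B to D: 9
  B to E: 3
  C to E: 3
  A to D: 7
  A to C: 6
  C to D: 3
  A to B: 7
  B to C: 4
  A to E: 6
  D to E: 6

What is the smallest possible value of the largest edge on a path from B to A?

6

Checking several routes:
B → E → A: max(3, 6) = 6
B → E → D → C → A: max(3, 6, 3, 6) = 6
B → E → C → A: max(3, 3, 6) = 6
The minimum achievable maximum is 6.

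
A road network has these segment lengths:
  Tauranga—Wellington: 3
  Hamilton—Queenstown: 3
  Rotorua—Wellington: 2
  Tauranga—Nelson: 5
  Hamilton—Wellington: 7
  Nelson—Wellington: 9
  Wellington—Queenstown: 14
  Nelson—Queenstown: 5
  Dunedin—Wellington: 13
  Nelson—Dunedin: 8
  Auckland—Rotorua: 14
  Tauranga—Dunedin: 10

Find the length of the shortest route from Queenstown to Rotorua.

Some routes from Queenstown to Rotorua:
Queenstown - Nelson - Dunedin - Tauranga - Wellington - Rotorua: 5 + 8 + 10 + 3 + 2 = 28
Queenstown - Hamilton - Wellington - Rotorua: 3 + 7 + 2 = 12
Queenstown - Nelson - Wellington - Rotorua: 5 + 9 + 2 = 16
Queenstown - Nelson - Tauranga - Wellington - Rotorua: 5 + 5 + 3 + 2 = 15
Queenstown - Wellington - Rotorua: 14 + 2 = 16
The minimum is 12.

12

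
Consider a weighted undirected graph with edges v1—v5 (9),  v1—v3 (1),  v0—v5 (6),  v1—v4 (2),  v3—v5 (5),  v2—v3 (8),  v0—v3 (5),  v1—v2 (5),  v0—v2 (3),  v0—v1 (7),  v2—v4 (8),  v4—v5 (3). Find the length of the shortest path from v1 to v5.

5

Comparing a few candidate routes:
v1 → v3 → v0 → v5: 1 + 5 + 6 = 12
v1 → v0 → v5: 7 + 6 = 13
v1 → v5: 9
v1 → v3 → v5: 1 + 5 = 6
v1 → v2 → v0 → v5: 5 + 3 + 6 = 14
v1 → v4 → v5: 2 + 3 = 5
Best route has total 5.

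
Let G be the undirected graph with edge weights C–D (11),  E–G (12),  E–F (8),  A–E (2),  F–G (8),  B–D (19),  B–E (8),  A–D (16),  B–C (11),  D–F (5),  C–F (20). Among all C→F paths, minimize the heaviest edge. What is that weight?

A few of the C→F routes:
C-D-F: max(11, 5) = 11
C-B-E-F: max(11, 8, 8) = 11
C-B-E-G-F: max(11, 8, 12, 8) = 12
Smallest bottleneck: 11.

11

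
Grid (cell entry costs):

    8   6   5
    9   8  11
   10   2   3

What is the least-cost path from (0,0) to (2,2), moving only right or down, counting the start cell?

One optimal route is [0,0]→[0,1]→[1,1]→[2,1]→[2,2].
Its cost is 8 + 6 + 8 + 2 + 3 = 27.
For comparison, the top-then-right route costs 33.

27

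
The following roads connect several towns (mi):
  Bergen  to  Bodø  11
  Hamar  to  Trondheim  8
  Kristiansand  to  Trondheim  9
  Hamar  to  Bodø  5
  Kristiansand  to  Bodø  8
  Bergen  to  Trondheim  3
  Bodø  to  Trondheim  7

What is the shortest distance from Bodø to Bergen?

Some routes from Bodø to Bergen:
Bodø -> Hamar -> Trondheim -> Bergen: 5 + 8 + 3 = 16
Bodø -> Bergen: 11
Bodø -> Trondheim -> Bergen: 7 + 3 = 10
The minimum is 10 mi.

10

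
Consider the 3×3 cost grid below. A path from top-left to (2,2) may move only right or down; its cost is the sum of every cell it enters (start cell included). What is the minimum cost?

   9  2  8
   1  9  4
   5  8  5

28

Path [0,0] → [0,1] → [0,2] → [1,2] → [2,2]: 9 + 2 + 8 + 4 + 5 = 28.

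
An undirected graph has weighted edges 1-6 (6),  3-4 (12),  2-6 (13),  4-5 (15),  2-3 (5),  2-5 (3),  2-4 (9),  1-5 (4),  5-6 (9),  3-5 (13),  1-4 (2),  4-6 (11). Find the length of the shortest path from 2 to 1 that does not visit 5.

11

Comparing a few candidate routes:
2→6→1: 13 + 6 = 19
2→3→4→1: 5 + 12 + 2 = 19
2→4→1: 9 + 2 = 11
2→6→4→1: 13 + 11 + 2 = 26
Shortest: 11.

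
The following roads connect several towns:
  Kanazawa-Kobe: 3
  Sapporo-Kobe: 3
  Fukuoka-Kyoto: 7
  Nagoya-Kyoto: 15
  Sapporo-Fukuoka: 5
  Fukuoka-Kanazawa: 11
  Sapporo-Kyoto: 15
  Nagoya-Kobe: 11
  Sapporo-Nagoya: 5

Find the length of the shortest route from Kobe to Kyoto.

A few of the Kobe→Kyoto routes:
Kobe→Sapporo→Fukuoka→Kyoto: 3 + 5 + 7 = 15
Kobe→Kanazawa→Fukuoka→Kyoto: 3 + 11 + 7 = 21
Kobe→Sapporo→Kyoto: 3 + 15 = 18
Best route has total 15.

15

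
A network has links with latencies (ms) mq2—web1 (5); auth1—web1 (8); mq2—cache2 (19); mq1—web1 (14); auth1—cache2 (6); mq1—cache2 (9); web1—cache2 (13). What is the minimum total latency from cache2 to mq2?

Some routes from cache2 to mq2:
cache2-mq2: 19
cache2-web1-mq2: 13 + 5 = 18
cache2-auth1-web1-mq2: 6 + 8 + 5 = 19
The minimum is 18 ms.

18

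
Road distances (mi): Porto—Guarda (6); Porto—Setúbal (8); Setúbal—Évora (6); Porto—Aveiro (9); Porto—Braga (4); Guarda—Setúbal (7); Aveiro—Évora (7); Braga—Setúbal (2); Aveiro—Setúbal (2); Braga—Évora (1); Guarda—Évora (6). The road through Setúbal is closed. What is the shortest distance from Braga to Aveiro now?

8

Candidate routes:
Braga→Porto→Guarda→Évora→Aveiro: 4 + 6 + 6 + 7 = 23
Braga→Évora→Guarda→Porto→Aveiro: 1 + 6 + 6 + 9 = 22
Braga→Évora→Aveiro: 1 + 7 = 8
Braga→Porto→Aveiro: 4 + 9 = 13
Shortest: 8 mi.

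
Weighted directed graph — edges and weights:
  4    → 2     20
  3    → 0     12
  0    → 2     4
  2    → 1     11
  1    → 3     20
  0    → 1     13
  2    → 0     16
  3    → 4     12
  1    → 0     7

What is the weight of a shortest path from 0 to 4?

45

Paths from 0 to 4:
0→1→3→4: 13 + 20 + 12 = 45
0→2→1→3→4: 4 + 11 + 20 + 12 = 47
Shortest: 45.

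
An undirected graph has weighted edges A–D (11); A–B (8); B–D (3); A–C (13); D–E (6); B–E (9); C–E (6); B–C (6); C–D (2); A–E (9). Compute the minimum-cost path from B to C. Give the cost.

5

A few of the B→C routes:
B -> E -> C: 9 + 6 = 15
B -> C: 6
B -> D -> C: 3 + 2 = 5
Shortest: 5.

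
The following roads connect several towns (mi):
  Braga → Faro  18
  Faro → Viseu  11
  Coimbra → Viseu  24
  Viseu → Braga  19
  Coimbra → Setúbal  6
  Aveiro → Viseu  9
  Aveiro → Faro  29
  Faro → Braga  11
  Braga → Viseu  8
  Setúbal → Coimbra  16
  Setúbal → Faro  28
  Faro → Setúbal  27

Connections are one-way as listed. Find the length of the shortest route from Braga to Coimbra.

61

Candidate routes:
Braga -> Faro -> Setúbal -> Coimbra: 18 + 27 + 16 = 61
The minimum is 61 mi.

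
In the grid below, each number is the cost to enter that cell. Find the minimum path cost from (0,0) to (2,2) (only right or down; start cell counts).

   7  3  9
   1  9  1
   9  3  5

Path r0c0→r1c0→r1c1→r1c2→r2c2: 7 + 1 + 9 + 1 + 5 = 23.
For comparison, the top-then-right route costs 25.

23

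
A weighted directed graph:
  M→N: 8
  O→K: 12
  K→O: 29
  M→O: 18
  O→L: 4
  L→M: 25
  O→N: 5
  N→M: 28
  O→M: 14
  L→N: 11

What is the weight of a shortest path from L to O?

Candidate routes:
L → M → O: 25 + 18 = 43
L → N → M → O: 11 + 28 + 18 = 57
The minimum is 43.

43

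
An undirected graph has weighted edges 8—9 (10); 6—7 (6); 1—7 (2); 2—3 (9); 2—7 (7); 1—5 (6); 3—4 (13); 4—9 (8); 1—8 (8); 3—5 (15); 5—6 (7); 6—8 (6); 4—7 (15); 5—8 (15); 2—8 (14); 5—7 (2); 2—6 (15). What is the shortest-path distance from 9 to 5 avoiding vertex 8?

25

Some routes from 9 to 5 avoiding 8:
9 - 4 - 3 - 2 - 7 - 1 - 5: 8 + 13 + 9 + 7 + 2 + 6 = 45
9 - 4 - 7 - 5: 8 + 15 + 2 = 25
9 - 4 - 7 - 1 - 5: 8 + 15 + 2 + 6 = 31
9 - 4 - 7 - 6 - 5: 8 + 15 + 6 + 7 = 36
9 - 4 - 3 - 5: 8 + 13 + 15 = 36
9 - 4 - 3 - 2 - 7 - 5: 8 + 13 + 9 + 7 + 2 = 39
Best route has total 25.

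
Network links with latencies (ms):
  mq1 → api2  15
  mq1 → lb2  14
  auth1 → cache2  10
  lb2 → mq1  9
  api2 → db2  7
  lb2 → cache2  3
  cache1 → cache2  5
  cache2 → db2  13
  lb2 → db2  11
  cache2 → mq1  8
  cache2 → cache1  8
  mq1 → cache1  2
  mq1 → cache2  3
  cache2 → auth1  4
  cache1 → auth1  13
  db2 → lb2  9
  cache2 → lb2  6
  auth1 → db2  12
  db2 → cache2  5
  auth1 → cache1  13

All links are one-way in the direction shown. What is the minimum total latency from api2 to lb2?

Paths from api2 to lb2:
api2 - db2 - lb2: 7 + 9 = 16
api2 - db2 - cache2 - lb2: 7 + 5 + 6 = 18
api2 - db2 - cache2 - mq1 - lb2: 7 + 5 + 8 + 14 = 34
The minimum is 16 ms.

16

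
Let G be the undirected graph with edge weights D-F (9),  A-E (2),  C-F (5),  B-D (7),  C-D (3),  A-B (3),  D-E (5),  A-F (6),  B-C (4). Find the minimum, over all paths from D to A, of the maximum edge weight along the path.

A few of the D→A routes:
D→B→C→F→A: max(7, 4, 5, 6) = 7
D→C→F→A: max(3, 5, 6) = 6
D→C→B→A: max(3, 4, 3) = 4
D→E→A: max(5, 2) = 5
Best route has worst link 4.

4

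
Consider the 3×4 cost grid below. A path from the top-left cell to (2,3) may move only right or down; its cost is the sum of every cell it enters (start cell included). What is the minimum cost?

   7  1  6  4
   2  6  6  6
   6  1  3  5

23

One optimal route is (0,0) -> (0,1) -> (1,1) -> (2,1) -> (2,2) -> (2,3).
Its cost is 7 + 1 + 6 + 1 + 3 + 5 = 23.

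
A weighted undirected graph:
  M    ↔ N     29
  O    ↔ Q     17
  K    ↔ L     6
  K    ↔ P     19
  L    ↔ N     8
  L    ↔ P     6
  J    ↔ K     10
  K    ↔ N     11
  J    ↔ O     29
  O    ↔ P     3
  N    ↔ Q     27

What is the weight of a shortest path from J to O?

25

Comparing a few candidate routes:
J -> K -> N -> L -> P -> O: 10 + 11 + 8 + 6 + 3 = 38
J -> K -> N -> Q -> O: 10 + 11 + 27 + 17 = 65
J -> K -> L -> P -> O: 10 + 6 + 6 + 3 = 25
J -> K -> P -> O: 10 + 19 + 3 = 32
J -> O: 29
Best route has total 25.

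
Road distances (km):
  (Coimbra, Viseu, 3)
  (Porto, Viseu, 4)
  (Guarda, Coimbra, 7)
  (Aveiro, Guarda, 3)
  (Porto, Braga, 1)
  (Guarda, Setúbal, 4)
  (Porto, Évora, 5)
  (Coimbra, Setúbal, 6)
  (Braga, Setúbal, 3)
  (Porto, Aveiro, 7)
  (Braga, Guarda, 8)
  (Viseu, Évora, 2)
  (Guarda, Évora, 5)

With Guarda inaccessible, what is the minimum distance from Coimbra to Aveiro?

14

Routes from Coimbra to Aveiro avoiding Guarda:
Coimbra -> Setúbal -> Braga -> Porto -> Aveiro: 6 + 3 + 1 + 7 = 17
Coimbra -> Viseu -> Porto -> Aveiro: 3 + 4 + 7 = 14
Coimbra -> Viseu -> Évora -> Porto -> Aveiro: 3 + 2 + 5 + 7 = 17
Best route has total 14 km.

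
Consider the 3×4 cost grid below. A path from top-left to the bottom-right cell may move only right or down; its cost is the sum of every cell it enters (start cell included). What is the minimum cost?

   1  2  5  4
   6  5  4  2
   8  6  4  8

22

One optimal route is r0c0→r0c1→r0c2→r0c3→r1c3→r2c3.
Its cost is 1 + 2 + 5 + 4 + 2 + 8 = 22.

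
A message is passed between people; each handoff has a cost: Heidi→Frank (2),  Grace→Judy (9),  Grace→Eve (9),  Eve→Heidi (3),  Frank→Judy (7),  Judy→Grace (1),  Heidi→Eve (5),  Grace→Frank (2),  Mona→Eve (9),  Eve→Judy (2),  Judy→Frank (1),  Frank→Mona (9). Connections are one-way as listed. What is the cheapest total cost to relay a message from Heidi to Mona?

Candidate routes:
Heidi→Eve→Judy→Frank→Mona: 5 + 2 + 1 + 9 = 17
Heidi→Eve→Judy→Grace→Frank→Mona: 5 + 2 + 1 + 2 + 9 = 19
Heidi→Frank→Mona: 2 + 9 = 11
The minimum is 11.

11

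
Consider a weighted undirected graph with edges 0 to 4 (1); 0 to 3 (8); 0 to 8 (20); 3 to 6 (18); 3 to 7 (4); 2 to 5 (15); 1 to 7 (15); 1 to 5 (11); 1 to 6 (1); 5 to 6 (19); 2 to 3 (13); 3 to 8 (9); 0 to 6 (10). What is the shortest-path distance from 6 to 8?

Checking several routes:
6 → 1 → 7 → 3 → 0 → 8: 1 + 15 + 4 + 8 + 20 = 48
6 → 0 → 3 → 8: 10 + 8 + 9 = 27
6 → 3 → 0 → 8: 18 + 8 + 20 = 46
6 → 1 → 7 → 3 → 8: 1 + 15 + 4 + 9 = 29
6 → 0 → 8: 10 + 20 = 30
6 → 3 → 8: 18 + 9 = 27
The minimum is 27.

27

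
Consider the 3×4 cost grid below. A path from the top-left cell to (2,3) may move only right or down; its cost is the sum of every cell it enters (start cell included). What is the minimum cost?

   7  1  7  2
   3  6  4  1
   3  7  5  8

26

Cheapest: (0,0)→(0,1)→(0,2)→(0,3)→(1,3)→(2,3)
  7 + 1 + 7 + 2 + 1 + 8 = 26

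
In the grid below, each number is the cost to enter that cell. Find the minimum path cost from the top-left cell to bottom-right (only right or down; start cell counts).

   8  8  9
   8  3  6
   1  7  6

30

One optimal route is r0c0 r1c0 r2c0 r2c1 r2c2.
Its cost is 8 + 8 + 1 + 7 + 6 = 30.
(Top row then right column would cost 37.)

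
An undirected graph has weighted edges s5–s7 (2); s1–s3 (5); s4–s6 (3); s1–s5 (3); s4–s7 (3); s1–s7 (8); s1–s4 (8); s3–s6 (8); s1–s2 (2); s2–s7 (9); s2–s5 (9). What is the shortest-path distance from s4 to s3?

Checking several routes:
s4 -> s7 -> s5 -> s1 -> s3: 3 + 2 + 3 + 5 = 13
s4 -> s1 -> s3: 8 + 5 = 13
s4 -> s6 -> s3: 3 + 8 = 11
s4 -> s7 -> s1 -> s3: 3 + 8 + 5 = 16
Best route has total 11.

11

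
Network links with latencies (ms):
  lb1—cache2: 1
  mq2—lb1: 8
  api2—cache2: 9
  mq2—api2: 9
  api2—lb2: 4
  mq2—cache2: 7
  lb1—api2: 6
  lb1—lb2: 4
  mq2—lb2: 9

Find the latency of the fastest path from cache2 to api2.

Comparing a few candidate routes:
cache2 → mq2 → api2: 7 + 9 = 16
cache2 → lb1 → mq2 → api2: 1 + 8 + 9 = 18
cache2 → lb1 → api2: 1 + 6 = 7
cache2 → api2: 9
cache2 → lb1 → lb2 → api2: 1 + 4 + 4 = 9
Shortest: 7 ms.

7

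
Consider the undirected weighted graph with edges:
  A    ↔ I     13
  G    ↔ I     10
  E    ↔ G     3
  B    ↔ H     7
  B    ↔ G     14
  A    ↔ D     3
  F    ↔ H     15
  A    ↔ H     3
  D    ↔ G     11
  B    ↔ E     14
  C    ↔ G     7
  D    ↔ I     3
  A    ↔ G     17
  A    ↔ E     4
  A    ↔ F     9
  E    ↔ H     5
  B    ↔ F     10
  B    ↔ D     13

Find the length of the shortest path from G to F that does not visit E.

Some routes from G to F avoiding E:
G → D → A → F: 11 + 3 + 9 = 23
G → A → F: 17 + 9 = 26
G → B → F: 14 + 10 = 24
G → I → A → F: 10 + 13 + 9 = 32
G → I → D → A → F: 10 + 3 + 3 + 9 = 25
Shortest: 23.

23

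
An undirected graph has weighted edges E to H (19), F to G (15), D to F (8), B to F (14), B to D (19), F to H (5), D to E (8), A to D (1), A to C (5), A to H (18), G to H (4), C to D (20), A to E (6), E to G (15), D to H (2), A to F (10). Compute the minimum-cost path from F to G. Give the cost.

A few of the F→G routes:
F -> G: 15
F -> D -> H -> G: 8 + 2 + 4 = 14
F -> H -> G: 5 + 4 = 9
Best route has total 9.

9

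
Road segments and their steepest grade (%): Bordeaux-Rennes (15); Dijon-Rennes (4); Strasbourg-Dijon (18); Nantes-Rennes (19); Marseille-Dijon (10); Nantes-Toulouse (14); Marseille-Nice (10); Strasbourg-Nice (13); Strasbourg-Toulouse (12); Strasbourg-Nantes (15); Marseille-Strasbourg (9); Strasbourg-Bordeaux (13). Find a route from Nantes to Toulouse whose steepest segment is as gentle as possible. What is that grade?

Comparing a few candidate routes:
Nantes → Strasbourg → Toulouse: max(15, 12) = 15
Nantes → Toulouse: max(14) = 14
Nantes → Rennes → Dijon → Marseille → Nice → Strasbourg → Toulouse: max(19, 4, 10, 10, 13, 12) = 19
Best route has worst link 14%.

14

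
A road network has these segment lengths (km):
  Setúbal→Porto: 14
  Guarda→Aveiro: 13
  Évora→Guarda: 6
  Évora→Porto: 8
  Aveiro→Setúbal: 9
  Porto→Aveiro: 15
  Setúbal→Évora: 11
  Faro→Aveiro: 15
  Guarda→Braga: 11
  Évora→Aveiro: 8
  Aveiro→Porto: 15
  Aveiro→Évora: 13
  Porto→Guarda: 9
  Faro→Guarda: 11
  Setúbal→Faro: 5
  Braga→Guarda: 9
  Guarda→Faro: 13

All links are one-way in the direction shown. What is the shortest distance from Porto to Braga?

20

Routes from Porto to Braga:
Porto - Aveiro - Évora - Guarda - Braga: 15 + 13 + 6 + 11 = 45
Porto - Aveiro - Setúbal - Évora - Guarda - Braga: 15 + 9 + 11 + 6 + 11 = 52
Porto - Guarda - Braga: 9 + 11 = 20
Porto - Aveiro - Setúbal - Faro - Guarda - Braga: 15 + 9 + 5 + 11 + 11 = 51
The minimum is 20 km.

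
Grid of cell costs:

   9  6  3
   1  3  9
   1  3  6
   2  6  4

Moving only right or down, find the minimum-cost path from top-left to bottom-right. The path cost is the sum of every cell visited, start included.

23

Cheapest: (0,0) (1,0) (2,0) (3,0) (3,1) (3,2)
  9 + 1 + 1 + 2 + 6 + 4 = 23
(Top row then right column would cost 37.)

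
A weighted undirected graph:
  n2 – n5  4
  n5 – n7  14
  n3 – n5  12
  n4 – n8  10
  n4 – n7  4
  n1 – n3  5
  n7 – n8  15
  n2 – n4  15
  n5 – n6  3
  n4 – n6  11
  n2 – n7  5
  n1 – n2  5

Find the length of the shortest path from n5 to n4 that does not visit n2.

14

Paths from n5 to n4 avoiding n2:
n5→n6→n4: 3 + 11 = 14
n5→n7→n4: 14 + 4 = 18
n5→n7→n8→n4: 14 + 15 + 10 = 39
The minimum is 14.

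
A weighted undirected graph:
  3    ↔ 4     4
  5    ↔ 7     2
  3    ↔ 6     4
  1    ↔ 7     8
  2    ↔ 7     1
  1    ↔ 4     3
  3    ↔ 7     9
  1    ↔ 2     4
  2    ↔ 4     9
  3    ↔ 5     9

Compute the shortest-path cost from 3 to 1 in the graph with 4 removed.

A few of the 3→1 routes:
3 -> 7 -> 2 -> 1: 9 + 1 + 4 = 14
3 -> 7 -> 1: 9 + 8 = 17
3 -> 5 -> 7 -> 2 -> 1: 9 + 2 + 1 + 4 = 16
The minimum is 14.

14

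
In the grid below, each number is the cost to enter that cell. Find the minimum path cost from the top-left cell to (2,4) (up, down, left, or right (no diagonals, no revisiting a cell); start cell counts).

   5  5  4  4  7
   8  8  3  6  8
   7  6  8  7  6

36

One optimal route is (0,0) (0,1) (0,2) (1,2) (1,3) (2,3) (2,4).
Its cost is 5 + 5 + 4 + 3 + 6 + 7 + 6 = 36.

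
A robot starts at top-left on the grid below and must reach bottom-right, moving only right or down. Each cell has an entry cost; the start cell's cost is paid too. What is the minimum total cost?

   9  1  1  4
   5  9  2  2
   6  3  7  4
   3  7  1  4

23

One optimal route is r0c0 -> r0c1 -> r0c2 -> r1c2 -> r1c3 -> r2c3 -> r3c3.
Its cost is 9 + 1 + 1 + 2 + 2 + 4 + 4 = 23.
For comparison, the top-then-right route costs 25.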